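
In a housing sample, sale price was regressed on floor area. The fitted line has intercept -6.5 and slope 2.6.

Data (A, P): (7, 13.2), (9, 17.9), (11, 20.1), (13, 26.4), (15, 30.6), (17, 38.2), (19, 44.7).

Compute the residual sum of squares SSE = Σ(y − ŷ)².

SSE = 15.16

A=7: P̂ = -6.5 + 2.6·7 = 11.7; e = 13.2 − 11.7 = 1.5
A=9: P̂ = -6.5 + 2.6·9 = 16.9; e = 17.9 − 16.9 = 1
A=11: P̂ = -6.5 + 2.6·11 = 22.1; e = 20.1 − 22.1 = -2
A=13: P̂ = -6.5 + 2.6·13 = 27.3; e = 26.4 − 27.3 = -0.9
A=15: P̂ = -6.5 + 2.6·15 = 32.5; e = 30.6 − 32.5 = -1.9
A=17: P̂ = -6.5 + 2.6·17 = 37.7; e = 38.2 − 37.7 = 0.5
A=19: P̂ = -6.5 + 2.6·19 = 42.9; e = 44.7 − 42.9 = 1.8
SSE = 2.25 + 1 + 4 + 0.81 + 3.61 + 0.25 + 3.24 = 15.16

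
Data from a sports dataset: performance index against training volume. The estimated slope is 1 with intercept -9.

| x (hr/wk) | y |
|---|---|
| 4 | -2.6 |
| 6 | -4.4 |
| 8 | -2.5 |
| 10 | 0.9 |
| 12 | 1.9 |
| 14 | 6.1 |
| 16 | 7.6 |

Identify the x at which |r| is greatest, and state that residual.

x=4: ŷ = -9 + 4 = -5; r = -2.6 − (-5) = 2.4
x=6: ŷ = -9 + 6 = -3; r = -4.4 − (-3) = -1.4
x=8: ŷ = -9 + 8 = -1; r = -2.5 − (-1) = -1.5
x=10: ŷ = -9 + 10 = 1; r = 0.9 − 1 = -0.1
x=12: ŷ = -9 + 12 = 3; r = 1.9 − 3 = -1.1
x=14: ŷ = -9 + 14 = 5; r = 6.1 − 5 = 1.1
x=16: ŷ = -9 + 16 = 7; r = 7.6 − 7 = 0.6
Largest |r| is 2.4 at x = 4, residual 2.4.

x = 4, r = 2.4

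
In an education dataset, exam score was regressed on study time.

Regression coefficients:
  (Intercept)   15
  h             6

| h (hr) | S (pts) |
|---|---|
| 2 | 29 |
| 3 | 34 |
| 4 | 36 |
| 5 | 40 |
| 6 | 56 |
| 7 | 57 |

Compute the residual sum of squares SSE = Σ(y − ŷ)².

SSE = 64

h=2: ŷ = 15 + 6·2 = 27; r = 29 − 27 = 2
h=3: ŷ = 15 + 6·3 = 33; r = 34 − 33 = 1
h=4: ŷ = 15 + 6·4 = 39; r = 36 − 39 = -3
h=5: ŷ = 15 + 6·5 = 45; r = 40 − 45 = -5
h=6: ŷ = 15 + 6·6 = 51; r = 56 − 51 = 5
h=7: ŷ = 15 + 6·7 = 57; r = 57 − 57 = 0
SSE = 4 + 1 + 9 + 25 + 25 + 0 = 64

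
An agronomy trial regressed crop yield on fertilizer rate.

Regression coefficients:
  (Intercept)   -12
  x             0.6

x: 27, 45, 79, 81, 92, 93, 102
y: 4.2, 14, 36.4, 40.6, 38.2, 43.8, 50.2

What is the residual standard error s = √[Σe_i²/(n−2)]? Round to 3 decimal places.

x=27: ŷ = -12 + 0.6·27 = 4.2; e = 4.2 − 4.2 = 0
x=45: ŷ = -12 + 0.6·45 = 15; e = 14 − 15 = -1
x=79: ŷ = -12 + 0.6·79 = 35.4; e = 36.4 − 35.4 = 1
x=81: ŷ = -12 + 0.6·81 = 36.6; e = 40.6 − 36.6 = 4
x=92: ŷ = -12 + 0.6·92 = 43.2; e = 38.2 − 43.2 = -5
x=93: ŷ = -12 + 0.6·93 = 43.8; e = 43.8 − 43.8 = 0
x=102: ŷ = -12 + 0.6·102 = 49.2; e = 50.2 − 49.2 = 1
SSE = 0 + 1 + 1 + 16 + 25 + 0 + 1 = 44
s = √(44/5) = √8.8 ≈ 2.966

s = 2.966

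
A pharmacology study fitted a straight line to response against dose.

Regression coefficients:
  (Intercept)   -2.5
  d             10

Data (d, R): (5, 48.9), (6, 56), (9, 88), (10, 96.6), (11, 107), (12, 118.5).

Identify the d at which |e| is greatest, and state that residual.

d = 6, e = -1.5

d=5: R̂ = -2.5 + 10·5 = 47.5; e = 48.9 − 47.5 = 1.4
d=6: R̂ = -2.5 + 10·6 = 57.5; e = 56 − 57.5 = -1.5
d=9: R̂ = -2.5 + 10·9 = 87.5; e = 88 − 87.5 = 0.5
d=10: R̂ = -2.5 + 10·10 = 97.5; e = 96.6 − 97.5 = -0.9
d=11: R̂ = -2.5 + 10·11 = 107.5; e = 107 − 107.5 = -0.5
d=12: R̂ = -2.5 + 10·12 = 117.5; e = 118.5 − 117.5 = 1
Largest |e| is 1.5 at d = 6, residual -1.5.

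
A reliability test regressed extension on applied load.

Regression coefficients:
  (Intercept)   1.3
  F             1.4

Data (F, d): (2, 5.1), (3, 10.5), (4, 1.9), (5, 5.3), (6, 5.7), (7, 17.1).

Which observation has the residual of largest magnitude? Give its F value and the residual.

F=2: d̂ = 1.3 + 1.4·2 = 4.1; r = 5.1 − 4.1 = 1
F=3: d̂ = 1.3 + 1.4·3 = 5.5; r = 10.5 − 5.5 = 5
F=4: d̂ = 1.3 + 1.4·4 = 6.9; r = 1.9 − 6.9 = -5
F=5: d̂ = 1.3 + 1.4·5 = 8.3; r = 5.3 − 8.3 = -3
F=6: d̂ = 1.3 + 1.4·6 = 9.7; r = 5.7 − 9.7 = -4
F=7: d̂ = 1.3 + 1.4·7 = 11.1; r = 17.1 − 11.1 = 6
Largest |r| is 6 at F = 7, residual 6.

F = 7, r = 6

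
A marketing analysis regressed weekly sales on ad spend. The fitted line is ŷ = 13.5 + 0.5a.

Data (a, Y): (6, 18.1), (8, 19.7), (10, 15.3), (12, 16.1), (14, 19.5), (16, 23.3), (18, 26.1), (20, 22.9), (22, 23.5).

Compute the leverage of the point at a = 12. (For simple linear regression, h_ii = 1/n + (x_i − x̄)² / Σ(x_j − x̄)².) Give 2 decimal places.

ā = (6 + 8 + 10 + 12 + 14 + 16 + 18 + 20 + 22)/9 = 14
Σ(a − ā)² = 64 + 36 + 16 + 4 + 0 + 4 + 16 + 36 + 64 = 240
h = 1/9 + (-2)²/240 = 0.111111 + 0.0166667 = 0.13

h = 0.13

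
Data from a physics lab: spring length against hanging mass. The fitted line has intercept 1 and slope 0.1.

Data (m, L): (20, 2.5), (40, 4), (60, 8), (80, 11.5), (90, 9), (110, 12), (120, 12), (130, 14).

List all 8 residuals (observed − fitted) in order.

-0.5, -1, 1, 2.5, -1, 0, -1, 0

m=20: ŷ = 1 + 0.1·20 = 3; r = 2.5 − 3 = -0.5
m=40: ŷ = 1 + 0.1·40 = 5; r = 4 − 5 = -1
m=60: ŷ = 1 + 0.1·60 = 7; r = 8 − 7 = 1
m=80: ŷ = 1 + 0.1·80 = 9; r = 11.5 − 9 = 2.5
m=90: ŷ = 1 + 0.1·90 = 10; r = 9 − 10 = -1
m=110: ŷ = 1 + 0.1·110 = 12; r = 12 − 12 = 0
m=120: ŷ = 1 + 0.1·120 = 13; r = 12 − 13 = -1
m=130: ŷ = 1 + 0.1·130 = 14; r = 14 − 14 = 0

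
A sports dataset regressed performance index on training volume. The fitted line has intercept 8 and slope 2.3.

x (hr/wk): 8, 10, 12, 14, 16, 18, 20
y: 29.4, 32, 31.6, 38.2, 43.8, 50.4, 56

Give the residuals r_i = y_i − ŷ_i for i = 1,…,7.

3, 1, -4, -2, -1, 1, 2

x=8: ŷ = 8 + 2.3·8 = 26.4; r = 29.4 − 26.4 = 3
x=10: ŷ = 8 + 2.3·10 = 31; r = 32 − 31 = 1
x=12: ŷ = 8 + 2.3·12 = 35.6; r = 31.6 − 35.6 = -4
x=14: ŷ = 8 + 2.3·14 = 40.2; r = 38.2 − 40.2 = -2
x=16: ŷ = 8 + 2.3·16 = 44.8; r = 43.8 − 44.8 = -1
x=18: ŷ = 8 + 2.3·18 = 49.4; r = 50.4 − 49.4 = 1
x=20: ŷ = 8 + 2.3·20 = 54; r = 56 − 54 = 2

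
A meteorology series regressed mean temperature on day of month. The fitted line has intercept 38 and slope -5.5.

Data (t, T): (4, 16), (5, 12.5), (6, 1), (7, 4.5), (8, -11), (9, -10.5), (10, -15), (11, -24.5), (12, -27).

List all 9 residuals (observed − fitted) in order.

t=4: ŷ = 38 − 5.5·4 = 16; r = 16 − 16 = 0
t=5: ŷ = 38 − 5.5·5 = 10.5; r = 12.5 − 10.5 = 2
t=6: ŷ = 38 − 5.5·6 = 5; r = 1 − 5 = -4
t=7: ŷ = 38 − 5.5·7 = -0.5; r = 4.5 − (-0.5) = 5
t=8: ŷ = 38 − 5.5·8 = -6; r = -11 − (-6) = -5
t=9: ŷ = 38 − 5.5·9 = -11.5; r = -10.5 − (-11.5) = 1
t=10: ŷ = 38 − 5.5·10 = -17; r = -15 − (-17) = 2
t=11: ŷ = 38 − 5.5·11 = -22.5; r = -24.5 − (-22.5) = -2
t=12: ŷ = 38 − 5.5·12 = -28; r = -27 − (-28) = 1

0, 2, -4, 5, -5, 1, 2, -2, 1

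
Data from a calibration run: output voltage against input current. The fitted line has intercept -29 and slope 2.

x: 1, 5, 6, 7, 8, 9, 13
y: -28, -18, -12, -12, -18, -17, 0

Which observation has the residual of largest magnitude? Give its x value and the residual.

x=1: ŷ = -29 + 2·1 = -27; e = -28 − (-27) = -1
x=5: ŷ = -29 + 2·5 = -19; e = -18 − (-19) = 1
x=6: ŷ = -29 + 2·6 = -17; e = -12 − (-17) = 5
x=7: ŷ = -29 + 2·7 = -15; e = -12 − (-15) = 3
x=8: ŷ = -29 + 2·8 = -13; e = -18 − (-13) = -5
x=9: ŷ = -29 + 2·9 = -11; e = -17 − (-11) = -6
x=13: ŷ = -29 + 2·13 = -3; e = 0 − (-3) = 3
Largest |e| is 6 at x = 9, residual -6.

x = 9, e = -6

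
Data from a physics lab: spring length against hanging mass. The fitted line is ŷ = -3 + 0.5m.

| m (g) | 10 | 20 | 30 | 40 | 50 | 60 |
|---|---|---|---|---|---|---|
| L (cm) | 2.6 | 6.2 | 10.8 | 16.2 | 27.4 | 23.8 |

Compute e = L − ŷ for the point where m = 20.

e = -0.8

ŷ = -3 + 0.5·20 = 7
e = 6.2 − 7 = -0.8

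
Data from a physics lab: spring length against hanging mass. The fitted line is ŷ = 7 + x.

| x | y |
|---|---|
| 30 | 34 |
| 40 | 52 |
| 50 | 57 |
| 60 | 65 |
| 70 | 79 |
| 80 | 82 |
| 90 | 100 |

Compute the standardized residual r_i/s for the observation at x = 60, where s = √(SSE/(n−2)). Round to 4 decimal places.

-0.5130

x=30: ŷ = 7 + 30 = 37; r = 34 − 37 = -3
x=40: ŷ = 7 + 40 = 47; r = 52 − 47 = 5
x=50: ŷ = 7 + 50 = 57; r = 57 − 57 = 0
x=60: ŷ = 7 + 60 = 67; r = 65 − 67 = -2
x=70: ŷ = 7 + 70 = 77; r = 79 − 77 = 2
x=80: ŷ = 7 + 80 = 87; r = 82 − 87 = -5
x=90: ŷ = 7 + 90 = 97; r = 100 − 97 = 3
SSE = 9 + 25 + 0 + 4 + 4 + 25 + 9 = 76
s = √(76/5) = 3.89872
r/s = -2 / 3.89872 = -0.5130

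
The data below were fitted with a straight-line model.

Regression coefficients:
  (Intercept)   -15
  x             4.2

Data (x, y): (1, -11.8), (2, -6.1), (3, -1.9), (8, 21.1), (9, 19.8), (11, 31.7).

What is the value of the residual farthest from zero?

r = -3

x=1: ŷ = -15 + 4.2·1 = -10.8; r = -11.8 − (-10.8) = -1
x=2: ŷ = -15 + 4.2·2 = -6.6; r = -6.1 − (-6.6) = 0.5
x=3: ŷ = -15 + 4.2·3 = -2.4; r = -1.9 − (-2.4) = 0.5
x=8: ŷ = -15 + 4.2·8 = 18.6; r = 21.1 − 18.6 = 2.5
x=9: ŷ = -15 + 4.2·9 = 22.8; r = 19.8 − 22.8 = -3
x=11: ŷ = -15 + 4.2·11 = 31.2; r = 31.7 − 31.2 = 0.5
Largest |r| is 3 at x = 9, residual -3.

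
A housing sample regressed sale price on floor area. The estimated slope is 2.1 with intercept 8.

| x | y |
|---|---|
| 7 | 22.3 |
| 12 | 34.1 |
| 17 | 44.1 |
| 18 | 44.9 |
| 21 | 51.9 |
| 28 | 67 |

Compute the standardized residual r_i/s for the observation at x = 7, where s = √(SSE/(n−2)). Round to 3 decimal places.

-0.563

x=7: ŷ = 8 + 2.1·7 = 22.7; r = 22.3 − 22.7 = -0.4
x=12: ŷ = 8 + 2.1·12 = 33.2; r = 34.1 − 33.2 = 0.9
x=17: ŷ = 8 + 2.1·17 = 43.7; r = 44.1 − 43.7 = 0.4
x=18: ŷ = 8 + 2.1·18 = 45.8; r = 44.9 − 45.8 = -0.9
x=21: ŷ = 8 + 2.1·21 = 52.1; r = 51.9 − 52.1 = -0.2
x=28: ŷ = 8 + 2.1·28 = 66.8; r = 67 − 66.8 = 0.2
SSE = 0.16 + 0.81 + 0.16 + 0.81 + 0.04 + 0.04 = 2.02
s = √(2.02/4) = 0.710634
r/s = -0.4 / 0.710634 = -0.563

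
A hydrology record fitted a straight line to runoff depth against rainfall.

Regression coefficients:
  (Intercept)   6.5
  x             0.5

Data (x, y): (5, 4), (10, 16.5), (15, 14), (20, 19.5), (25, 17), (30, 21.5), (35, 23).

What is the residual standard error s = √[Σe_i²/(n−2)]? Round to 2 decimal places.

s = 3.58

x=5: ŷ = 6.5 + 0.5·5 = 9; e = 4 − 9 = -5
x=10: ŷ = 6.5 + 0.5·10 = 11.5; e = 16.5 − 11.5 = 5
x=15: ŷ = 6.5 + 0.5·15 = 14; e = 14 − 14 = 0
x=20: ŷ = 6.5 + 0.5·20 = 16.5; e = 19.5 − 16.5 = 3
x=25: ŷ = 6.5 + 0.5·25 = 19; e = 17 − 19 = -2
x=30: ŷ = 6.5 + 0.5·30 = 21.5; e = 21.5 − 21.5 = 0
x=35: ŷ = 6.5 + 0.5·35 = 24; e = 23 − 24 = -1
SSE = 25 + 25 + 0 + 9 + 4 + 0 + 1 = 64
s = √(64/5) = √12.8 ≈ 3.58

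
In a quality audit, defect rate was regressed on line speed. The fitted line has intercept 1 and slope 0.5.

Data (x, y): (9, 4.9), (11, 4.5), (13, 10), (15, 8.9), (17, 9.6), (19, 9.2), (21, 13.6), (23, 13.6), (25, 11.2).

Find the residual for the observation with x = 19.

ŷ = 1 + 0.5·19 = 10.5
r = 9.2 − 10.5 = -1.3

r = -1.3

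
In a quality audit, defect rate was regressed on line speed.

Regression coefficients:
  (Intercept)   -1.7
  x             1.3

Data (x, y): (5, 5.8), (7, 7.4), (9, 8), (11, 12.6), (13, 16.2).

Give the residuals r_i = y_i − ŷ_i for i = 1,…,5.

1, 0, -2, 0, 1

x=5: ŷ = -1.7 + 1.3·5 = 4.8; r = 5.8 − 4.8 = 1
x=7: ŷ = -1.7 + 1.3·7 = 7.4; r = 7.4 − 7.4 = 0
x=9: ŷ = -1.7 + 1.3·9 = 10; r = 8 − 10 = -2
x=11: ŷ = -1.7 + 1.3·11 = 12.6; r = 12.6 − 12.6 = 0
x=13: ŷ = -1.7 + 1.3·13 = 15.2; r = 16.2 − 15.2 = 1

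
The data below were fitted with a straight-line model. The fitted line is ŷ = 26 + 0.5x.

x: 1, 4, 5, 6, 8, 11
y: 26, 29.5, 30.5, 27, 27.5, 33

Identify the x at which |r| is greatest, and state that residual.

x=1: ŷ = 26 + 0.5·1 = 26.5; r = 26 − 26.5 = -0.5
x=4: ŷ = 26 + 0.5·4 = 28; r = 29.5 − 28 = 1.5
x=5: ŷ = 26 + 0.5·5 = 28.5; r = 30.5 − 28.5 = 2
x=6: ŷ = 26 + 0.5·6 = 29; r = 27 − 29 = -2
x=8: ŷ = 26 + 0.5·8 = 30; r = 27.5 − 30 = -2.5
x=11: ŷ = 26 + 0.5·11 = 31.5; r = 33 − 31.5 = 1.5
Largest |r| is 2.5 at x = 8, residual -2.5.

x = 8, r = -2.5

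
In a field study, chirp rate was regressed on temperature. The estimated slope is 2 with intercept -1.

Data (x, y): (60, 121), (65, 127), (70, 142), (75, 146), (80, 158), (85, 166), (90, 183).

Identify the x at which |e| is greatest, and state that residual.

x = 90, e = 4

x=60: ŷ = -1 + 2·60 = 119; e = 121 − 119 = 2
x=65: ŷ = -1 + 2·65 = 129; e = 127 − 129 = -2
x=70: ŷ = -1 + 2·70 = 139; e = 142 − 139 = 3
x=75: ŷ = -1 + 2·75 = 149; e = 146 − 149 = -3
x=80: ŷ = -1 + 2·80 = 159; e = 158 − 159 = -1
x=85: ŷ = -1 + 2·85 = 169; e = 166 − 169 = -3
x=90: ŷ = -1 + 2·90 = 179; e = 183 − 179 = 4
Largest |e| is 4 at x = 90, residual 4.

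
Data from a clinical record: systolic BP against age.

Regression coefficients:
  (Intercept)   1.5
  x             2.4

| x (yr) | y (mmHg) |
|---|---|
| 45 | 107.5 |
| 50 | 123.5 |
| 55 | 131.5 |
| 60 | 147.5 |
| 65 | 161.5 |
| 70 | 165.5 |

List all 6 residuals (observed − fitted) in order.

-2, 2, -2, 2, 4, -4

x=45: ŷ = 1.5 + 2.4·45 = 109.5; e = 107.5 − 109.5 = -2
x=50: ŷ = 1.5 + 2.4·50 = 121.5; e = 123.5 − 121.5 = 2
x=55: ŷ = 1.5 + 2.4·55 = 133.5; e = 131.5 − 133.5 = -2
x=60: ŷ = 1.5 + 2.4·60 = 145.5; e = 147.5 − 145.5 = 2
x=65: ŷ = 1.5 + 2.4·65 = 157.5; e = 161.5 − 157.5 = 4
x=70: ŷ = 1.5 + 2.4·70 = 169.5; e = 165.5 − 169.5 = -4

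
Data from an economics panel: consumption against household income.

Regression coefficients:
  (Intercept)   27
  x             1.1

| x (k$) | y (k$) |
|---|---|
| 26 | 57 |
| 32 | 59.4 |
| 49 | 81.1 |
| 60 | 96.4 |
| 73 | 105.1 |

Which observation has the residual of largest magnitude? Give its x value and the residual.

x = 60, r = 3.4

x=26: ŷ = 27 + 1.1·26 = 55.6; r = 57 − 55.6 = 1.4
x=32: ŷ = 27 + 1.1·32 = 62.2; r = 59.4 − 62.2 = -2.8
x=49: ŷ = 27 + 1.1·49 = 80.9; r = 81.1 − 80.9 = 0.2
x=60: ŷ = 27 + 1.1·60 = 93; r = 96.4 − 93 = 3.4
x=73: ŷ = 27 + 1.1·73 = 107.3; r = 105.1 − 107.3 = -2.2
Largest |r| is 3.4 at x = 60, residual 3.4.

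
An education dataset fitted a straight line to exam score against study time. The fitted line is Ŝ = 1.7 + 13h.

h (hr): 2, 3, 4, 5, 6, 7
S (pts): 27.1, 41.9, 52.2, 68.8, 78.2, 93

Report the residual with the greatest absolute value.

e = 2.1

h=2: Ŝ = 1.7 + 13·2 = 27.7; e = 27.1 − 27.7 = -0.6
h=3: Ŝ = 1.7 + 13·3 = 40.7; e = 41.9 − 40.7 = 1.2
h=4: Ŝ = 1.7 + 13·4 = 53.7; e = 52.2 − 53.7 = -1.5
h=5: Ŝ = 1.7 + 13·5 = 66.7; e = 68.8 − 66.7 = 2.1
h=6: Ŝ = 1.7 + 13·6 = 79.7; e = 78.2 − 79.7 = -1.5
h=7: Ŝ = 1.7 + 13·7 = 92.7; e = 93 − 92.7 = 0.3
Largest |e| is 2.1 at h = 5, residual 2.1.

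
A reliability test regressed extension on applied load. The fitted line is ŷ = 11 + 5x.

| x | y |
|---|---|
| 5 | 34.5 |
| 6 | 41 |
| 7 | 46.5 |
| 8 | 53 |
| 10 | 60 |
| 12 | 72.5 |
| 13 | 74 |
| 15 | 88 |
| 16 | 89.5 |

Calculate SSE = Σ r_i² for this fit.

x=5: ŷ = 11 + 5·5 = 36; r = 34.5 − 36 = -1.5
x=6: ŷ = 11 + 5·6 = 41; r = 41 − 41 = 0
x=7: ŷ = 11 + 5·7 = 46; r = 46.5 − 46 = 0.5
x=8: ŷ = 11 + 5·8 = 51; r = 53 − 51 = 2
x=10: ŷ = 11 + 5·10 = 61; r = 60 − 61 = -1
x=12: ŷ = 11 + 5·12 = 71; r = 72.5 − 71 = 1.5
x=13: ŷ = 11 + 5·13 = 76; r = 74 − 76 = -2
x=15: ŷ = 11 + 5·15 = 86; r = 88 − 86 = 2
x=16: ŷ = 11 + 5·16 = 91; r = 89.5 − 91 = -1.5
SSE = 2.25 + 0 + 0.25 + 4 + 1 + 2.25 + 4 + 4 + 2.25 = 20

SSE = 20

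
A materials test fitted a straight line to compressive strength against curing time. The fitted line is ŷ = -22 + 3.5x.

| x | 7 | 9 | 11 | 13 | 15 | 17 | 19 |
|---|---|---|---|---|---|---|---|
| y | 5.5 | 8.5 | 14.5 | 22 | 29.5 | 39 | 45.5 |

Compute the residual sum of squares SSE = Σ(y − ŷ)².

SSE = 20.5

x=7: ŷ = -22 + 3.5·7 = 2.5; e = 5.5 − 2.5 = 3
x=9: ŷ = -22 + 3.5·9 = 9.5; e = 8.5 − 9.5 = -1
x=11: ŷ = -22 + 3.5·11 = 16.5; e = 14.5 − 16.5 = -2
x=13: ŷ = -22 + 3.5·13 = 23.5; e = 22 − 23.5 = -1.5
x=15: ŷ = -22 + 3.5·15 = 30.5; e = 29.5 − 30.5 = -1
x=17: ŷ = -22 + 3.5·17 = 37.5; e = 39 − 37.5 = 1.5
x=19: ŷ = -22 + 3.5·19 = 44.5; e = 45.5 − 44.5 = 1
SSE = 9 + 1 + 4 + 2.25 + 1 + 2.25 + 1 = 20.5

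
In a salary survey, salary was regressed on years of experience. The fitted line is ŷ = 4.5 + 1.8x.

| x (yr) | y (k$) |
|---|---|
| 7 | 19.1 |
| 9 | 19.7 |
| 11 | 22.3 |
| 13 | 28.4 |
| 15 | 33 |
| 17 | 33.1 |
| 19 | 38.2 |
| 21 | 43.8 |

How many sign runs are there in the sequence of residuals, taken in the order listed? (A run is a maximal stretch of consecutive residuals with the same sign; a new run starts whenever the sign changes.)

x=7: ŷ = 4.5 + 1.8·7 = 17.1; e = 19.1 − 17.1 = 2
x=9: ŷ = 4.5 + 1.8·9 = 20.7; e = 19.7 − 20.7 = -1
x=11: ŷ = 4.5 + 1.8·11 = 24.3; e = 22.3 − 24.3 = -2
x=13: ŷ = 4.5 + 1.8·13 = 27.9; e = 28.4 − 27.9 = 0.5
x=15: ŷ = 4.5 + 1.8·15 = 31.5; e = 33 − 31.5 = 1.5
x=17: ŷ = 4.5 + 1.8·17 = 35.1; e = 33.1 − 35.1 = -2
x=19: ŷ = 4.5 + 1.8·19 = 38.7; e = 38.2 − 38.7 = -0.5
x=21: ŷ = 4.5 + 1.8·21 = 42.3; e = 43.8 − 42.3 = 1.5
Signs: + − − + + − − +
Runs: +×1, −×2, +×2, −×2, +×1 → 5

5 runs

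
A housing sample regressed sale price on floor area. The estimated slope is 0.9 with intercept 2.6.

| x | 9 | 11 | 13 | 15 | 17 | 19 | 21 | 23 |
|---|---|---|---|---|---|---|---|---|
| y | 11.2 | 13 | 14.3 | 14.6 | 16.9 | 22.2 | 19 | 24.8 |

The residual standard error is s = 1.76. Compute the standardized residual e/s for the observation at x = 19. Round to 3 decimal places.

ŷ = 2.6 + 0.9·19 = 19.7
e = 22.2 − 19.7 = 2.5
e/s = 2.5 / 1.76 = 1.420

1.420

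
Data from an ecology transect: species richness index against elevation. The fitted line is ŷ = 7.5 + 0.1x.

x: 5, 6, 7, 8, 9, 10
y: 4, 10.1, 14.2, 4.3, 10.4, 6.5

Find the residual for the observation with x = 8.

e = -4

ŷ = 7.5 + 0.1·8 = 8.3
e = 4.3 − 8.3 = -4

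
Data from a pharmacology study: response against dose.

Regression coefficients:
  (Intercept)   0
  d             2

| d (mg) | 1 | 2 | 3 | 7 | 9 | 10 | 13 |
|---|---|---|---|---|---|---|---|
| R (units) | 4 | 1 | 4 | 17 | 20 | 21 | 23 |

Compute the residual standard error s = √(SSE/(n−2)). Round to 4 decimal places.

s = 2.8284

d=1: R̂ = 2·1 = 2; e = 4 − 2 = 2
d=2: R̂ = 2·2 = 4; e = 1 − 4 = -3
d=3: R̂ = 2·3 = 6; e = 4 − 6 = -2
d=7: R̂ = 2·7 = 14; e = 17 − 14 = 3
d=9: R̂ = 2·9 = 18; e = 20 − 18 = 2
d=10: R̂ = 2·10 = 20; e = 21 − 20 = 1
d=13: R̂ = 2·13 = 26; e = 23 − 26 = -3
SSE = 4 + 9 + 4 + 9 + 4 + 1 + 9 = 40
s = √(40/5) = √8 ≈ 2.8284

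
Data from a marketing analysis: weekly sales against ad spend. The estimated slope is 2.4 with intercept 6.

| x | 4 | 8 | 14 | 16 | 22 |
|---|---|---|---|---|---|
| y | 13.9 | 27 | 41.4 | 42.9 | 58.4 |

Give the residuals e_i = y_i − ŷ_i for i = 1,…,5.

-1.7, 1.8, 1.8, -1.5, -0.4

x=4: ŷ = 6 + 2.4·4 = 15.6; e = 13.9 − 15.6 = -1.7
x=8: ŷ = 6 + 2.4·8 = 25.2; e = 27 − 25.2 = 1.8
x=14: ŷ = 6 + 2.4·14 = 39.6; e = 41.4 − 39.6 = 1.8
x=16: ŷ = 6 + 2.4·16 = 44.4; e = 42.9 − 44.4 = -1.5
x=22: ŷ = 6 + 2.4·22 = 58.8; e = 58.4 − 58.8 = -0.4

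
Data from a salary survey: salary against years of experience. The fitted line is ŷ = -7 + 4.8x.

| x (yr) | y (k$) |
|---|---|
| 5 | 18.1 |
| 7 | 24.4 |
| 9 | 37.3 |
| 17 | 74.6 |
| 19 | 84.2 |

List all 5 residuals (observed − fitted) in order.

x=5: ŷ = -7 + 4.8·5 = 17; r = 18.1 − 17 = 1.1
x=7: ŷ = -7 + 4.8·7 = 26.6; r = 24.4 − 26.6 = -2.2
x=9: ŷ = -7 + 4.8·9 = 36.2; r = 37.3 − 36.2 = 1.1
x=17: ŷ = -7 + 4.8·17 = 74.6; r = 74.6 − 74.6 = 0
x=19: ŷ = -7 + 4.8·19 = 84.2; r = 84.2 − 84.2 = 0

1.1, -2.2, 1.1, 0, 0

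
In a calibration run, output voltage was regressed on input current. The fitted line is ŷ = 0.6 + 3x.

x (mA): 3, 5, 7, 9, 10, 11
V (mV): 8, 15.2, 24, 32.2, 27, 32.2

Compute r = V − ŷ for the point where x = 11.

ŷ = 0.6 + 3·11 = 33.6
r = 32.2 − 33.6 = -1.4

r = -1.4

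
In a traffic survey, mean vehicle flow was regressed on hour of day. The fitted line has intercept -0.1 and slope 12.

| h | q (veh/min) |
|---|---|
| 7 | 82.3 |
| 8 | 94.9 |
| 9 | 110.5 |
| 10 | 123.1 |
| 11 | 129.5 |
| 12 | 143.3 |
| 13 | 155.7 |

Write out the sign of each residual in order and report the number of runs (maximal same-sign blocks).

h=7: ŷ = -0.1 + 12·7 = 83.9; r = 82.3 − 83.9 = -1.6
h=8: ŷ = -0.1 + 12·8 = 95.9; r = 94.9 − 95.9 = -1
h=9: ŷ = -0.1 + 12·9 = 107.9; r = 110.5 − 107.9 = 2.6
h=10: ŷ = -0.1 + 12·10 = 119.9; r = 123.1 − 119.9 = 3.2
h=11: ŷ = -0.1 + 12·11 = 131.9; r = 129.5 − 131.9 = -2.4
h=12: ŷ = -0.1 + 12·12 = 143.9; r = 143.3 − 143.9 = -0.6
h=13: ŷ = -0.1 + 12·13 = 155.9; r = 155.7 − 155.9 = -0.2
Signs: − − + + − − −
Runs: −×2, +×2, −×3 → 3

3 runs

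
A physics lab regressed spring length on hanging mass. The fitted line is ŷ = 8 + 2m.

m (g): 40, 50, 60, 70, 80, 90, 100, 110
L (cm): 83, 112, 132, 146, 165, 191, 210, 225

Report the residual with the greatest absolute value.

m=40: ŷ = 8 + 2·40 = 88; e = 83 − 88 = -5
m=50: ŷ = 8 + 2·50 = 108; e = 112 − 108 = 4
m=60: ŷ = 8 + 2·60 = 128; e = 132 − 128 = 4
m=70: ŷ = 8 + 2·70 = 148; e = 146 − 148 = -2
m=80: ŷ = 8 + 2·80 = 168; e = 165 − 168 = -3
m=90: ŷ = 8 + 2·90 = 188; e = 191 − 188 = 3
m=100: ŷ = 8 + 2·100 = 208; e = 210 − 208 = 2
m=110: ŷ = 8 + 2·110 = 228; e = 225 − 228 = -3
Largest |e| is 5 at m = 40, residual -5.

e = -5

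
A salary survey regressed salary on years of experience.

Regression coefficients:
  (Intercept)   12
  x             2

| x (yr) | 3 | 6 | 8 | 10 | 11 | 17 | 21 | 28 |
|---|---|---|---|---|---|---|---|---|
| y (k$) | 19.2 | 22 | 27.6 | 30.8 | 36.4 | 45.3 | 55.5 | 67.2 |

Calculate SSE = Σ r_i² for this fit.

x=3: ŷ = 12 + 2·3 = 18; r = 19.2 − 18 = 1.2
x=6: ŷ = 12 + 2·6 = 24; r = 22 − 24 = -2
x=8: ŷ = 12 + 2·8 = 28; r = 27.6 − 28 = -0.4
x=10: ŷ = 12 + 2·10 = 32; r = 30.8 − 32 = -1.2
x=11: ŷ = 12 + 2·11 = 34; r = 36.4 − 34 = 2.4
x=17: ŷ = 12 + 2·17 = 46; r = 45.3 − 46 = -0.7
x=21: ŷ = 12 + 2·21 = 54; r = 55.5 − 54 = 1.5
x=28: ŷ = 12 + 2·28 = 68; r = 67.2 − 68 = -0.8
SSE = 1.44 + 4 + 0.16 + 1.44 + 5.76 + 0.49 + 2.25 + 0.64 = 16.18

SSE = 16.18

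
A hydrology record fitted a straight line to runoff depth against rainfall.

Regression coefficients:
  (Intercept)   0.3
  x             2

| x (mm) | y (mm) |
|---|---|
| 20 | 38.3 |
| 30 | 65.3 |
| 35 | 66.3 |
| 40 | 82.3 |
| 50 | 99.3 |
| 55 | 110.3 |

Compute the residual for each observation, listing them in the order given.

-2, 5, -4, 2, -1, 0

x=20: ŷ = 0.3 + 2·20 = 40.3; e = 38.3 − 40.3 = -2
x=30: ŷ = 0.3 + 2·30 = 60.3; e = 65.3 − 60.3 = 5
x=35: ŷ = 0.3 + 2·35 = 70.3; e = 66.3 − 70.3 = -4
x=40: ŷ = 0.3 + 2·40 = 80.3; e = 82.3 − 80.3 = 2
x=50: ŷ = 0.3 + 2·50 = 100.3; e = 99.3 − 100.3 = -1
x=55: ŷ = 0.3 + 2·55 = 110.3; e = 110.3 − 110.3 = 0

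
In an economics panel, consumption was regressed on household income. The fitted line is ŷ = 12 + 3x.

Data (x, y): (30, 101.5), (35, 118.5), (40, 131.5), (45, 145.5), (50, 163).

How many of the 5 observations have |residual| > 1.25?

x=30: ŷ = 12 + 3·30 = 102; r = 101.5 − 102 = -0.5
x=35: ŷ = 12 + 3·35 = 117; r = 118.5 − 117 = 1.5
x=40: ŷ = 12 + 3·40 = 132; r = 131.5 − 132 = -0.5
x=45: ŷ = 12 + 3·45 = 147; r = 145.5 − 147 = -1.5
x=50: ŷ = 12 + 3·50 = 162; r = 163 − 162 = 1
|r| > 1.25: x=35 (|r|=1.5), x=45 (|r|=1.5) → 2

2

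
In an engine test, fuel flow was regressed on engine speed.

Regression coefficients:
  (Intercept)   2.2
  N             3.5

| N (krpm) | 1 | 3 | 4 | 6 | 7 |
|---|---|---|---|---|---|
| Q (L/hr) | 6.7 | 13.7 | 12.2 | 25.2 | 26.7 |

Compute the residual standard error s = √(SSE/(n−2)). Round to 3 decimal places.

N=1: Q̂ = 2.2 + 3.5·1 = 5.7; e = 6.7 − 5.7 = 1
N=3: Q̂ = 2.2 + 3.5·3 = 12.7; e = 13.7 − 12.7 = 1
N=4: Q̂ = 2.2 + 3.5·4 = 16.2; e = 12.2 − 16.2 = -4
N=6: Q̂ = 2.2 + 3.5·6 = 23.2; e = 25.2 − 23.2 = 2
N=7: Q̂ = 2.2 + 3.5·7 = 26.7; e = 26.7 − 26.7 = 0
SSE = 1 + 1 + 16 + 4 + 0 = 22
s = √(22/3) = √7.33333 ≈ 2.708

s = 2.708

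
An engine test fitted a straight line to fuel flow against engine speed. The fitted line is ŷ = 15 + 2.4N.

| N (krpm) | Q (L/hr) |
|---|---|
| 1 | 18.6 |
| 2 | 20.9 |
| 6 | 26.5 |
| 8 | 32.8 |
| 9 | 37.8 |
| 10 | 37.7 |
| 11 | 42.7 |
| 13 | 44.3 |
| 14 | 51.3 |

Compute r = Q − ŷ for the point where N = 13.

r = -1.9

ŷ = 15 + 2.4·13 = 46.2
r = 44.3 − 46.2 = -1.9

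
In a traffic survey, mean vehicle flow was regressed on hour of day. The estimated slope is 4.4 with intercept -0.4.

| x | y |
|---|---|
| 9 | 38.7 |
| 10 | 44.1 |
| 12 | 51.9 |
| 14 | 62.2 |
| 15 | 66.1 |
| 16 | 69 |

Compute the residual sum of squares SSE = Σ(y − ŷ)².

SSE = 3

x=9: ŷ = -0.4 + 4.4·9 = 39.2; r = 38.7 − 39.2 = -0.5
x=10: ŷ = -0.4 + 4.4·10 = 43.6; r = 44.1 − 43.6 = 0.5
x=12: ŷ = -0.4 + 4.4·12 = 52.4; r = 51.9 − 52.4 = -0.5
x=14: ŷ = -0.4 + 4.4·14 = 61.2; r = 62.2 − 61.2 = 1
x=15: ŷ = -0.4 + 4.4·15 = 65.6; r = 66.1 − 65.6 = 0.5
x=16: ŷ = -0.4 + 4.4·16 = 70; r = 69 − 70 = -1
SSE = 0.25 + 0.25 + 0.25 + 1 + 0.25 + 1 = 3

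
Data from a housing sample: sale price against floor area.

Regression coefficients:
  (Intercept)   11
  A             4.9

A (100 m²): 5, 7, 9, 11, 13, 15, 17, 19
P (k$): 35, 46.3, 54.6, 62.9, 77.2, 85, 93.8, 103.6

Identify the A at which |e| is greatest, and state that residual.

A = 13, e = 2.5

A=5: P̂ = 11 + 4.9·5 = 35.5; e = 35 − 35.5 = -0.5
A=7: P̂ = 11 + 4.9·7 = 45.3; e = 46.3 − 45.3 = 1
A=9: P̂ = 11 + 4.9·9 = 55.1; e = 54.6 − 55.1 = -0.5
A=11: P̂ = 11 + 4.9·11 = 64.9; e = 62.9 − 64.9 = -2
A=13: P̂ = 11 + 4.9·13 = 74.7; e = 77.2 − 74.7 = 2.5
A=15: P̂ = 11 + 4.9·15 = 84.5; e = 85 − 84.5 = 0.5
A=17: P̂ = 11 + 4.9·17 = 94.3; e = 93.8 − 94.3 = -0.5
A=19: P̂ = 11 + 4.9·19 = 104.1; e = 103.6 − 104.1 = -0.5
Largest |e| is 2.5 at A = 13, residual 2.5.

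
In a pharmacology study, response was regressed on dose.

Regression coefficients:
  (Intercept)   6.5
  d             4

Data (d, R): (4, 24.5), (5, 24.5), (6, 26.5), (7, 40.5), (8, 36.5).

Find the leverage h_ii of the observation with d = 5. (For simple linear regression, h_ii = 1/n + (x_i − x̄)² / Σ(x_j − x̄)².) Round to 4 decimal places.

d̄ = (4 + 5 + 6 + 7 + 8)/5 = 6
Σ(d − d̄)² = 4 + 1 + 0 + 1 + 4 = 10
h = 1/5 + (-1)²/10 = 0.2 + 0.1 = 0.3000

h = 0.3000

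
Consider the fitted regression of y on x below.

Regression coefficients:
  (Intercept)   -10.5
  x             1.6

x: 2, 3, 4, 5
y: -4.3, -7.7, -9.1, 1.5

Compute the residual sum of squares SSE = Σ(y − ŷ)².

SSE = 54

x=2: ŷ = -10.5 + 1.6·2 = -7.3; e = -4.3 − (-7.3) = 3
x=3: ŷ = -10.5 + 1.6·3 = -5.7; e = -7.7 − (-5.7) = -2
x=4: ŷ = -10.5 + 1.6·4 = -4.1; e = -9.1 − (-4.1) = -5
x=5: ŷ = -10.5 + 1.6·5 = -2.5; e = 1.5 − (-2.5) = 4
SSE = 9 + 4 + 25 + 16 = 54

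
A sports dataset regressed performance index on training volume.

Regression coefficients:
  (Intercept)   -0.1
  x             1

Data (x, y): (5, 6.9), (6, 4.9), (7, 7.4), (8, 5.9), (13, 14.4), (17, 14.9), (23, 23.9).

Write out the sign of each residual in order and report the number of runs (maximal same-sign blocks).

7 runs

x=5: ŷ = -0.1 + 5 = 4.9; r = 6.9 − 4.9 = 2
x=6: ŷ = -0.1 + 6 = 5.9; r = 4.9 − 5.9 = -1
x=7: ŷ = -0.1 + 7 = 6.9; r = 7.4 − 6.9 = 0.5
x=8: ŷ = -0.1 + 8 = 7.9; r = 5.9 − 7.9 = -2
x=13: ŷ = -0.1 + 13 = 12.9; r = 14.4 − 12.9 = 1.5
x=17: ŷ = -0.1 + 17 = 16.9; r = 14.9 − 16.9 = -2
x=23: ŷ = -0.1 + 23 = 22.9; r = 23.9 − 22.9 = 1
Signs: + − + − + − +
Runs: +×1, −×1, +×1, −×1, +×1, −×1, +×1 → 7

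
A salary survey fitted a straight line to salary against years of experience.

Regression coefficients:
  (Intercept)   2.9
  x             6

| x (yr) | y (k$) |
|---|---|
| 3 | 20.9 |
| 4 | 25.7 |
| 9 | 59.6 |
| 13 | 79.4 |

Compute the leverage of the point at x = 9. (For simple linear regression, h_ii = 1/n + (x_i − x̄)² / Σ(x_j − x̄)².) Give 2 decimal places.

h = 0.30

x̄ = (3 + 4 + 9 + 13)/4 = 7.25
Σ(x − x̄)² = 18.0625 + 10.5625 + 3.0625 + 33.0625 = 64.75
h = 1/4 + (1.75)²/64.75 = 0.25 + 0.0472973 = 0.30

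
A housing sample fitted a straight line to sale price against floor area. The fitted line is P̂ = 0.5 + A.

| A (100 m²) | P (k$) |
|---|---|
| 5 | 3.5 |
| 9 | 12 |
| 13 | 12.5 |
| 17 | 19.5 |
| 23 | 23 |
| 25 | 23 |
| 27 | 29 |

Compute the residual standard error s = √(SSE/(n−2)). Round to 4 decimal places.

s = 2.1909

A=5: P̂ = 0.5 + 5 = 5.5; r = 3.5 − 5.5 = -2
A=9: P̂ = 0.5 + 9 = 9.5; r = 12 − 9.5 = 2.5
A=13: P̂ = 0.5 + 13 = 13.5; r = 12.5 − 13.5 = -1
A=17: P̂ = 0.5 + 17 = 17.5; r = 19.5 − 17.5 = 2
A=23: P̂ = 0.5 + 23 = 23.5; r = 23 − 23.5 = -0.5
A=25: P̂ = 0.5 + 25 = 25.5; r = 23 − 25.5 = -2.5
A=27: P̂ = 0.5 + 27 = 27.5; r = 29 − 27.5 = 1.5
SSE = 4 + 6.25 + 1 + 4 + 0.25 + 6.25 + 2.25 = 24
s = √(24/5) = √4.8 ≈ 2.1909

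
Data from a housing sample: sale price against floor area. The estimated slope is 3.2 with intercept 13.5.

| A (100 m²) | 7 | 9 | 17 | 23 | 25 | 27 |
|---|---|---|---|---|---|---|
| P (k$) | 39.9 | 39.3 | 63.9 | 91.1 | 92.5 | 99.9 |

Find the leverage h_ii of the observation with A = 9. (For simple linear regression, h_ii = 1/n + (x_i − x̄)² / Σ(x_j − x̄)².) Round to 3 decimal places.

Ā = (7 + 9 + 17 + 23 + 25 + 27)/6 = 18
Σ(A − Ā)² = 121 + 81 + 1 + 25 + 49 + 81 = 358
h = 1/6 + (-9)²/358 = 0.166667 + 0.226257 = 0.393

h = 0.393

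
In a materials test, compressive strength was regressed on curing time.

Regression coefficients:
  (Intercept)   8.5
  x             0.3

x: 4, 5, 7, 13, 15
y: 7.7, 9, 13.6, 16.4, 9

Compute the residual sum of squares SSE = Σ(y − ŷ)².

SSE = 46

x=4: ŷ = 8.5 + 0.3·4 = 9.7; r = 7.7 − 9.7 = -2
x=5: ŷ = 8.5 + 0.3·5 = 10; r = 9 − 10 = -1
x=7: ŷ = 8.5 + 0.3·7 = 10.6; r = 13.6 − 10.6 = 3
x=13: ŷ = 8.5 + 0.3·13 = 12.4; r = 16.4 − 12.4 = 4
x=15: ŷ = 8.5 + 0.3·15 = 13; r = 9 − 13 = -4
SSE = 4 + 1 + 9 + 16 + 16 = 46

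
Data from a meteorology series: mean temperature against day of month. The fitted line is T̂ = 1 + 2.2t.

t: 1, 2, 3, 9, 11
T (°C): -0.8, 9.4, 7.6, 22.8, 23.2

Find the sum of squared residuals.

SSE = 40

t=1: T̂ = 1 + 2.2·1 = 3.2; r = -0.8 − 3.2 = -4
t=2: T̂ = 1 + 2.2·2 = 5.4; r = 9.4 − 5.4 = 4
t=3: T̂ = 1 + 2.2·3 = 7.6; r = 7.6 − 7.6 = 0
t=9: T̂ = 1 + 2.2·9 = 20.8; r = 22.8 − 20.8 = 2
t=11: T̂ = 1 + 2.2·11 = 25.2; r = 23.2 − 25.2 = -2
SSE = 16 + 16 + 0 + 4 + 4 = 40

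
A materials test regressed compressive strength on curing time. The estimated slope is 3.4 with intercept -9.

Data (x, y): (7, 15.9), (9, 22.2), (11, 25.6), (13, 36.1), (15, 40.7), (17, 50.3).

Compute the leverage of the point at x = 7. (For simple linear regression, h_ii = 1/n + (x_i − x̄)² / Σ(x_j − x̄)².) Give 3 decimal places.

h = 0.524

x̄ = (7 + 9 + 11 + 13 + 15 + 17)/6 = 12
Σ(x − x̄)² = 25 + 9 + 1 + 1 + 9 + 25 = 70
h = 1/6 + (-5)²/70 = 0.166667 + 0.357143 = 0.524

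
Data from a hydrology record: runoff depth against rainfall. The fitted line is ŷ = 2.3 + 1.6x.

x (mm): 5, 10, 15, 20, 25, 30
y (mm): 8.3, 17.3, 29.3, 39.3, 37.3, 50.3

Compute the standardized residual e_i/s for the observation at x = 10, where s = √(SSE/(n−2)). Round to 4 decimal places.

-0.2500

x=5: ŷ = 2.3 + 1.6·5 = 10.3; e = 8.3 − 10.3 = -2
x=10: ŷ = 2.3 + 1.6·10 = 18.3; e = 17.3 − 18.3 = -1
x=15: ŷ = 2.3 + 1.6·15 = 26.3; e = 29.3 − 26.3 = 3
x=20: ŷ = 2.3 + 1.6·20 = 34.3; e = 39.3 − 34.3 = 5
x=25: ŷ = 2.3 + 1.6·25 = 42.3; e = 37.3 − 42.3 = -5
x=30: ŷ = 2.3 + 1.6·30 = 50.3; e = 50.3 − 50.3 = 0
SSE = 4 + 1 + 9 + 25 + 25 + 0 = 64
s = √(64/4) = 4
e/s = -1 / 4 = -0.2500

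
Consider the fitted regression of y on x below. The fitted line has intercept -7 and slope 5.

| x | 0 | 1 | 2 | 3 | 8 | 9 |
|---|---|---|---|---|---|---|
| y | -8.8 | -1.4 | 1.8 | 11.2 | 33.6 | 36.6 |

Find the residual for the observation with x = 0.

ŷ = -7 + 5·0 = -7
r = -8.8 − (-7) = -1.8

r = -1.8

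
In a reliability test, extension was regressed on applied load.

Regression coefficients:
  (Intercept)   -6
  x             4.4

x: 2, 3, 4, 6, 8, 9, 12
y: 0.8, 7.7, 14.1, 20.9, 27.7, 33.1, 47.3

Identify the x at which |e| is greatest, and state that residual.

x=2: ŷ = -6 + 4.4·2 = 2.8; e = 0.8 − 2.8 = -2
x=3: ŷ = -6 + 4.4·3 = 7.2; e = 7.7 − 7.2 = 0.5
x=4: ŷ = -6 + 4.4·4 = 11.6; e = 14.1 − 11.6 = 2.5
x=6: ŷ = -6 + 4.4·6 = 20.4; e = 20.9 − 20.4 = 0.5
x=8: ŷ = -6 + 4.4·8 = 29.2; e = 27.7 − 29.2 = -1.5
x=9: ŷ = -6 + 4.4·9 = 33.6; e = 33.1 − 33.6 = -0.5
x=12: ŷ = -6 + 4.4·12 = 46.8; e = 47.3 − 46.8 = 0.5
Largest |e| is 2.5 at x = 4, residual 2.5.

x = 4, e = 2.5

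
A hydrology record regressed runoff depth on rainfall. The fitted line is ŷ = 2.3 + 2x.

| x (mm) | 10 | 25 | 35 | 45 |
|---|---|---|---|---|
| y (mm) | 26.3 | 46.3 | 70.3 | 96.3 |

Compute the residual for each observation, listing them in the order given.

4, -6, -2, 4

x=10: ŷ = 2.3 + 2·10 = 22.3; e = 26.3 − 22.3 = 4
x=25: ŷ = 2.3 + 2·25 = 52.3; e = 46.3 − 52.3 = -6
x=35: ŷ = 2.3 + 2·35 = 72.3; e = 70.3 − 72.3 = -2
x=45: ŷ = 2.3 + 2·45 = 92.3; e = 96.3 − 92.3 = 4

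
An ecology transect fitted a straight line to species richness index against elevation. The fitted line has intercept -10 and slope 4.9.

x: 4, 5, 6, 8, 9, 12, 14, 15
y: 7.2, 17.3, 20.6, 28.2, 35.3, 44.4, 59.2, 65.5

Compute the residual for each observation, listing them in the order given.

-2.4, 2.8, 1.2, -1, 1.2, -4.4, 0.6, 2

x=4: ŷ = -10 + 4.9·4 = 9.6; e = 7.2 − 9.6 = -2.4
x=5: ŷ = -10 + 4.9·5 = 14.5; e = 17.3 − 14.5 = 2.8
x=6: ŷ = -10 + 4.9·6 = 19.4; e = 20.6 − 19.4 = 1.2
x=8: ŷ = -10 + 4.9·8 = 29.2; e = 28.2 − 29.2 = -1
x=9: ŷ = -10 + 4.9·9 = 34.1; e = 35.3 − 34.1 = 1.2
x=12: ŷ = -10 + 4.9·12 = 48.8; e = 44.4 − 48.8 = -4.4
x=14: ŷ = -10 + 4.9·14 = 58.6; e = 59.2 − 58.6 = 0.6
x=15: ŷ = -10 + 4.9·15 = 63.5; e = 65.5 − 63.5 = 2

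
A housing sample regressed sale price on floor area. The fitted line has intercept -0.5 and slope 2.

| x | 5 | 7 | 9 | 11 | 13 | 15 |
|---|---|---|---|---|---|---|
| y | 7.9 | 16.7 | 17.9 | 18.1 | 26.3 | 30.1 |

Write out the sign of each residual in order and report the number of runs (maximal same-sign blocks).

4 runs

x=5: ŷ = -0.5 + 2·5 = 9.5; e = 7.9 − 9.5 = -1.6
x=7: ŷ = -0.5 + 2·7 = 13.5; e = 16.7 − 13.5 = 3.2
x=9: ŷ = -0.5 + 2·9 = 17.5; e = 17.9 − 17.5 = 0.4
x=11: ŷ = -0.5 + 2·11 = 21.5; e = 18.1 − 21.5 = -3.4
x=13: ŷ = -0.5 + 2·13 = 25.5; e = 26.3 − 25.5 = 0.8
x=15: ŷ = -0.5 + 2·15 = 29.5; e = 30.1 − 29.5 = 0.6
Signs: − + + − + +
Runs: −×1, +×2, −×1, +×2 → 4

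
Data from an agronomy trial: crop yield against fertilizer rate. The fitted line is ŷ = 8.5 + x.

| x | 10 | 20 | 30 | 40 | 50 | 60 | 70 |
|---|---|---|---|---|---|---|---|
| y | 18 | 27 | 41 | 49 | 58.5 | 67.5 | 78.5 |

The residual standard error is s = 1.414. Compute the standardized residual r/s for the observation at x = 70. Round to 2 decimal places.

ŷ = 8.5 + 70 = 78.5
r = 78.5 − 78.5 = 0
r/s = 0 / 1.414 = 0.00

0.00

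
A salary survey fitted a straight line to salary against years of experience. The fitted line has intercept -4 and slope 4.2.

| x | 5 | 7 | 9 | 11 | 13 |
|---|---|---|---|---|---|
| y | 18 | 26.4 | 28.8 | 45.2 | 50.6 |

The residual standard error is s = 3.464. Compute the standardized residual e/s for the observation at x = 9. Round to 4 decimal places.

ŷ = -4 + 4.2·9 = 33.8
e = 28.8 − 33.8 = -5
e/s = -5 / 3.464 = -1.4434

-1.4434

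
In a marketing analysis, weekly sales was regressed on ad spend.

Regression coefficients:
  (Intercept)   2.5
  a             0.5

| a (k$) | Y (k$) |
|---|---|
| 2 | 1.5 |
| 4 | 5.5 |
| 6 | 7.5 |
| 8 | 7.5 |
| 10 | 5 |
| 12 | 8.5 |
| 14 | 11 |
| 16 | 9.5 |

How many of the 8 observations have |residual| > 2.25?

1

a=2: Ŷ = 2.5 + 0.5·2 = 3.5; r = 1.5 − 3.5 = -2
a=4: Ŷ = 2.5 + 0.5·4 = 4.5; r = 5.5 − 4.5 = 1
a=6: Ŷ = 2.5 + 0.5·6 = 5.5; r = 7.5 − 5.5 = 2
a=8: Ŷ = 2.5 + 0.5·8 = 6.5; r = 7.5 − 6.5 = 1
a=10: Ŷ = 2.5 + 0.5·10 = 7.5; r = 5 − 7.5 = -2.5
a=12: Ŷ = 2.5 + 0.5·12 = 8.5; r = 8.5 − 8.5 = 0
a=14: Ŷ = 2.5 + 0.5·14 = 9.5; r = 11 − 9.5 = 1.5
a=16: Ŷ = 2.5 + 0.5·16 = 10.5; r = 9.5 − 10.5 = -1
|r| > 2.25: a=10 (|r|=2.5) → 1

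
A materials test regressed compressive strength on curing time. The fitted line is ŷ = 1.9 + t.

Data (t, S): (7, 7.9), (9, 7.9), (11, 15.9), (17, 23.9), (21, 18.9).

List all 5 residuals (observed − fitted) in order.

-1, -3, 3, 5, -4

t=7: ŷ = 1.9 + 7 = 8.9; e = 7.9 − 8.9 = -1
t=9: ŷ = 1.9 + 9 = 10.9; e = 7.9 − 10.9 = -3
t=11: ŷ = 1.9 + 11 = 12.9; e = 15.9 − 12.9 = 3
t=17: ŷ = 1.9 + 17 = 18.9; e = 23.9 − 18.9 = 5
t=21: ŷ = 1.9 + 21 = 22.9; e = 18.9 − 22.9 = -4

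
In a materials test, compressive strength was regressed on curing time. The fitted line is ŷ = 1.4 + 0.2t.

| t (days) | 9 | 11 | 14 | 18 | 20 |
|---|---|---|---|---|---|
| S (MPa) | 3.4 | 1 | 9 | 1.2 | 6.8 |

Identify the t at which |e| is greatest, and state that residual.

t = 14, e = 4.8

t=9: ŷ = 1.4 + 0.2·9 = 3.2; e = 3.4 − 3.2 = 0.2
t=11: ŷ = 1.4 + 0.2·11 = 3.6; e = 1 − 3.6 = -2.6
t=14: ŷ = 1.4 + 0.2·14 = 4.2; e = 9 − 4.2 = 4.8
t=18: ŷ = 1.4 + 0.2·18 = 5; e = 1.2 − 5 = -3.8
t=20: ŷ = 1.4 + 0.2·20 = 5.4; e = 6.8 − 5.4 = 1.4
Largest |e| is 4.8 at t = 14, residual 4.8.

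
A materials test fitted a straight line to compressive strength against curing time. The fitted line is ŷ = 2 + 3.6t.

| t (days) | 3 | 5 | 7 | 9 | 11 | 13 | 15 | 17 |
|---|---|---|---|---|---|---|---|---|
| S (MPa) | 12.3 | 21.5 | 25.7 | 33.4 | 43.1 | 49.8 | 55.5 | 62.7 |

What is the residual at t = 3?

ŷ = 2 + 3.6·3 = 12.8
e = 12.3 − 12.8 = -0.5

e = -0.5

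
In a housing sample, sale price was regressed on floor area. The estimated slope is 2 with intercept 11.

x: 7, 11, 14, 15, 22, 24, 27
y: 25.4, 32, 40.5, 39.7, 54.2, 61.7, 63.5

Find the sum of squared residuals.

SSE = 15.28

x=7: ŷ = 11 + 2·7 = 25; e = 25.4 − 25 = 0.4
x=11: ŷ = 11 + 2·11 = 33; e = 32 − 33 = -1
x=14: ŷ = 11 + 2·14 = 39; e = 40.5 − 39 = 1.5
x=15: ŷ = 11 + 2·15 = 41; e = 39.7 − 41 = -1.3
x=22: ŷ = 11 + 2·22 = 55; e = 54.2 − 55 = -0.8
x=24: ŷ = 11 + 2·24 = 59; e = 61.7 − 59 = 2.7
x=27: ŷ = 11 + 2·27 = 65; e = 63.5 − 65 = -1.5
SSE = 0.16 + 1 + 2.25 + 1.69 + 0.64 + 7.29 + 2.25 = 15.28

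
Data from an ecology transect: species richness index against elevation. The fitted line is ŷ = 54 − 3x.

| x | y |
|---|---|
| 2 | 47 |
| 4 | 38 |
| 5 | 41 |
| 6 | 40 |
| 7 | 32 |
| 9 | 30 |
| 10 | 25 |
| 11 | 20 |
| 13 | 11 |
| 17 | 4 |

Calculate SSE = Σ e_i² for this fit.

x=2: ŷ = 54 − 3·2 = 48; e = 47 − 48 = -1
x=4: ŷ = 54 − 3·4 = 42; e = 38 − 42 = -4
x=5: ŷ = 54 − 3·5 = 39; e = 41 − 39 = 2
x=6: ŷ = 54 − 3·6 = 36; e = 40 − 36 = 4
x=7: ŷ = 54 − 3·7 = 33; e = 32 − 33 = -1
x=9: ŷ = 54 − 3·9 = 27; e = 30 − 27 = 3
x=10: ŷ = 54 − 3·10 = 24; e = 25 − 24 = 1
x=11: ŷ = 54 − 3·11 = 21; e = 20 − 21 = -1
x=13: ŷ = 54 − 3·13 = 15; e = 11 − 15 = -4
x=17: ŷ = 54 − 3·17 = 3; e = 4 − 3 = 1
SSE = 1 + 16 + 4 + 16 + 1 + 9 + 1 + 1 + 16 + 1 = 66

SSE = 66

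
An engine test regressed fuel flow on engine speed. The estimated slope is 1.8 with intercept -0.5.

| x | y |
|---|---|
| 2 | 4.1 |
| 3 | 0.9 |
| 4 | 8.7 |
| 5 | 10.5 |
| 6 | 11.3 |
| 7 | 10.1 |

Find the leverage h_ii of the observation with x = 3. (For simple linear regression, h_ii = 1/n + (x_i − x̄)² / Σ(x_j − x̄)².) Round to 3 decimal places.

h = 0.295

x̄ = (2 + 3 + 4 + 5 + 6 + 7)/6 = 4.5
Σ(x − x̄)² = 6.25 + 2.25 + 0.25 + 0.25 + 2.25 + 6.25 = 17.5
h = 1/6 + (-1.5)²/17.5 = 0.166667 + 0.128571 = 0.295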